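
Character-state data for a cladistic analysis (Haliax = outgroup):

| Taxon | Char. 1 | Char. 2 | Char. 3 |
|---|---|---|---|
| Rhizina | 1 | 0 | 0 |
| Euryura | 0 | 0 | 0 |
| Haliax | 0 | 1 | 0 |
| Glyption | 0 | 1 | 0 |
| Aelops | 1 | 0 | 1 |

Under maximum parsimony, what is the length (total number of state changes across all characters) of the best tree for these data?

3

Character polarity is set by the outgroup: the derived state is whichever differs from the outgroup's state, so for Char. 2 the derived state is '0', and for the remaining characters it is '1'.
Char. 1 (derived state '1') is shared by Aelops and Rhizina — a synapomorphy uniting that clade.
Char. 2 (derived state '0') is shared by Aelops, Euryura, and Rhizina — a synapomorphy uniting that clade.
Char. 3: derived state '1' in Aelops only — an autapomorphy, so it tells us nothing about relationships among taxa.
Most parsimonious ingroup topology: (((Rhizina,Aelops),Euryura),Glyption).
Changes per character on this tree: Char. 1: 1; Char. 2: 1; Char. 3: 1.
Total = 3.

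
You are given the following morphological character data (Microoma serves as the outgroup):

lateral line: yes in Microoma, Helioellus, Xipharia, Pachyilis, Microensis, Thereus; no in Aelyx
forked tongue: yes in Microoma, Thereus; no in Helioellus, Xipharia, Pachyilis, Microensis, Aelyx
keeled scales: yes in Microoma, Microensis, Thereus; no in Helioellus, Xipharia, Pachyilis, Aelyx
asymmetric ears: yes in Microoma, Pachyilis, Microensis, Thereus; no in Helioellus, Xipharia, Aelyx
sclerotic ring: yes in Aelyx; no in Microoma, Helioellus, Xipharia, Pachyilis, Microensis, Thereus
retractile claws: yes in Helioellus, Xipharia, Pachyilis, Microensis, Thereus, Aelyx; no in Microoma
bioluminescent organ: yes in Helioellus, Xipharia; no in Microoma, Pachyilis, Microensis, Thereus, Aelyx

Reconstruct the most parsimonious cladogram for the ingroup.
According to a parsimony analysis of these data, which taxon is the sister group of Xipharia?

Character polarity is set by the outgroup: the derived state is whichever differs from the outgroup's state, so for lateral line, forked tongue, keeled scales, asymmetric ears the derived state is 'no', and for the remaining characters it is 'yes'.
lateral line (derived state 'no') is unique to Aelyx (autapomorphy; uninformative for grouping).
Only Aelyx, Helioellus, Microensis, Pachyilis, and Xipharia show the derived state 'no' for forked tongue, supporting them as a clade.
keeled scales (derived state 'no') is shared by Aelyx, Helioellus, Pachyilis, and Xipharia — a synapomorphy uniting that clade.
asymmetric ears: derived state 'no' in Aelyx, Helioellus, and Xipharia only — synapomorphy for {Aelyx, Helioellus, Xipharia}.
sclerotic ring (derived state 'yes') is unique to Aelyx (autapomorphy; uninformative for grouping).
retractile claws (derived state 'yes') is shared by all ingroup taxa — unites the whole ingroup.
Only Helioellus and Xipharia show the derived state 'yes' for bioluminescent organ, supporting them as a clade.
Most parsimonious ingroup topology: (((((Helioellus,Xipharia),Aelyx),Pachyilis),Microensis),Thereus).
Xipharia and Helioellus form a cherry on this tree, so they are sister taxa.

Helioellus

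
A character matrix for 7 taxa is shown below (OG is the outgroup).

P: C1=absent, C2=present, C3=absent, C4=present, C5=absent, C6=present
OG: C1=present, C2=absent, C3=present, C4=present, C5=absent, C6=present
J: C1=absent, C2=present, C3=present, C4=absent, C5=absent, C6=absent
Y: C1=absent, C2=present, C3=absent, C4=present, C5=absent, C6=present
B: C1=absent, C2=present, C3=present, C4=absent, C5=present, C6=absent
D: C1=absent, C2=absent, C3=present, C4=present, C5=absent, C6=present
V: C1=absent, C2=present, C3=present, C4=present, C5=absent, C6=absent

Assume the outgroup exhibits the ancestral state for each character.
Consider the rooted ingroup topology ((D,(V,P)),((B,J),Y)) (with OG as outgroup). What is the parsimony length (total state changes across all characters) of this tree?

Map each character onto ((D,(V,P)),((B,J),Y)) (rooted by OG) and count the minimum state changes it requires (Fitch parsimony):
C1: 1; C2: 2; C3: 2; C4: 1; C5: 1; C6: 2.
Total tree length = 9.

9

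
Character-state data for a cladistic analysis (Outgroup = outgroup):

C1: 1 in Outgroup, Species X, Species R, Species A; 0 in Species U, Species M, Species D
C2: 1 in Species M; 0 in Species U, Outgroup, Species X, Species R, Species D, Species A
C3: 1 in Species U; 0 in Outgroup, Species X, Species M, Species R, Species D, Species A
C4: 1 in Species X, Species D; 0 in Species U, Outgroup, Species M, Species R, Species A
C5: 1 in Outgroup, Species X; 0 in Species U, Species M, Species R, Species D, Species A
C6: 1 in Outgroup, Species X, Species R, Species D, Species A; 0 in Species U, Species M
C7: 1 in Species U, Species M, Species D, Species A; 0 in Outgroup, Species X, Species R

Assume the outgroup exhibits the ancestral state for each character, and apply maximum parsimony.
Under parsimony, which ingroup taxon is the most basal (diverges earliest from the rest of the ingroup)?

Character polarity is set by the outgroup: the derived state is whichever differs from the outgroup's state, so for C1, C5, C6 the derived state is '0', and for the remaining characters it is '1'.
C1: derived state '0' in Species D, Species M, and Species U only — synapomorphy for {Species D, Species M, Species U}.
C2 (derived state '1') is unique to Species M (autapomorphy; uninformative for grouping).
C3: derived state '1' in Species U only — an autapomorphy, so it tells us nothing about relationships among taxa.
C4 (state '1') occurs in Species D and Species X but conflicts with the nesting implied by the other characters — most parsimoniously interpreted as homoplasy.
C5 (derived state '0') is shared by Species A, Species D, Species M, Species R, and Species U — a synapomorphy uniting that clade.
C6: derived state '0' in Species M and Species U only — synapomorphy for {Species M, Species U}.
C7: derived state '1' in Species A, Species D, Species M, and Species U only — synapomorphy for {Species A, Species D, Species M, Species U}.
Most parsimonious ingroup topology: ((Species R,(Species A,(Species D,(Species M,Species U)))),Species X).
Species X is sister to the clade containing all other ingroup taxa, so it is the earliest-diverging (most basal) ingroup lineage.

Species X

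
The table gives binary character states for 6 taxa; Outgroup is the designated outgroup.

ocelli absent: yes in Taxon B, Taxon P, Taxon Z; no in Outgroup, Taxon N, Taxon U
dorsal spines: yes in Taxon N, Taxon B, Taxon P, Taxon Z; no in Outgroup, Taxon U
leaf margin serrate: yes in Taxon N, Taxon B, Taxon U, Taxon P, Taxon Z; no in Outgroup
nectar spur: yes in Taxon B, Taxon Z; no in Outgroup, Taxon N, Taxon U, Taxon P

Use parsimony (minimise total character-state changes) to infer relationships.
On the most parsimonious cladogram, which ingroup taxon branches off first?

Taxon U

The outgroup has state 'no' for every character, so 'yes' is the derived state throughout.
ocelli absent (derived state 'yes') is shared by Taxon B, Taxon P, and Taxon Z — a synapomorphy uniting that clade.
Only Taxon B, Taxon N, Taxon P, and Taxon Z show the derived state 'yes' for dorsal spines, supporting them as a clade.
All ingroup taxa share the derived state 'yes' for leaf margin serrate; it defines the ingroup but does not resolve relationships within it.
nectar spur (derived state 'yes') is shared by Taxon B and Taxon Z — a synapomorphy uniting that clade.
Most parsimonious ingroup topology: ((Taxon N,((Taxon B,Taxon Z),Taxon P)),Taxon U).
Taxon U is sister to the clade containing all other ingroup taxa, so it is the earliest-diverging (most basal) ingroup lineage.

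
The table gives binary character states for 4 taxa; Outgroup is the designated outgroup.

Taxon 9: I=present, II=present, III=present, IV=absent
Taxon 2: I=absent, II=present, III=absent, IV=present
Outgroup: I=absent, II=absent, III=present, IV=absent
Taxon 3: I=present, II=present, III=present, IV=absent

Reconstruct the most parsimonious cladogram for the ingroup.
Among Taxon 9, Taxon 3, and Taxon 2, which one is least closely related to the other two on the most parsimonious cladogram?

Taxon 2

Character polarity is set by the outgroup: the derived state is whichever differs from the outgroup's state, so for III the derived state is 'absent', and for the remaining characters it is 'present'.
I: derived state 'present' in Taxon 3 and Taxon 9 only — synapomorphy for {Taxon 3, Taxon 9}.
II (derived state 'present') is shared by all ingroup taxa — unites the whole ingroup.
III (derived state 'absent') is unique to Taxon 2 (autapomorphy; uninformative for grouping).
IV (derived state 'present') is unique to Taxon 2 (autapomorphy; uninformative for grouping).
Most parsimonious ingroup topology: ((Taxon 9,Taxon 3),Taxon 2).
Taxon 9 and Taxon 3 share a more recent common ancestor with each other than either does with Taxon 2, so Taxon 2 is the least closely related of the three.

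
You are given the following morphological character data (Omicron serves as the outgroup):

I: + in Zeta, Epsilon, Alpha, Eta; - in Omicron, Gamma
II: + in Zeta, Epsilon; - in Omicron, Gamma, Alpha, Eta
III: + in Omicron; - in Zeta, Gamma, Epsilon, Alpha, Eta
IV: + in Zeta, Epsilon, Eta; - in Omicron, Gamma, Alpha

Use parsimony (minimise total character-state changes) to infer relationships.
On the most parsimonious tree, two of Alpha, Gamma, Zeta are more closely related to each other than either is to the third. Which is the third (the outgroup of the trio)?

Character polarity is set by the outgroup: the derived state is whichever differs from the outgroup's state, so for III the derived state is '-', and for the remaining characters it is '+'.
I (derived state '+') is shared by Alpha, Epsilon, Eta, and Zeta — a synapomorphy uniting that clade.
II: derived state '+' in Epsilon and Zeta only — synapomorphy for {Epsilon, Zeta}.
III (derived state '-') is shared by all ingroup taxa — unites the whole ingroup.
IV (derived state '+') is shared by Epsilon, Eta, and Zeta — a synapomorphy uniting that clade.
Most parsimonious ingroup topology: ((((Zeta,Epsilon),Eta),Alpha),Gamma).
Alpha and Zeta share a more recent common ancestor with each other than either does with Gamma, so Gamma is the least closely related of the three.

Gamma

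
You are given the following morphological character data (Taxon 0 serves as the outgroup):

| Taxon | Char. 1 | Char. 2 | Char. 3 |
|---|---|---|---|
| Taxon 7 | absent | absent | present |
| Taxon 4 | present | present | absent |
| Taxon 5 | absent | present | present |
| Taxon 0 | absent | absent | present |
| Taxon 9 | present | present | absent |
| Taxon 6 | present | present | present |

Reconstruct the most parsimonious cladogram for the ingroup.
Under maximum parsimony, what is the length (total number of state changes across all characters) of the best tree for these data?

Character polarity is set by the outgroup: the derived state is whichever differs from the outgroup's state, so for Char. 3 the derived state is 'absent', and for the remaining characters it is 'present'.
Only Taxon 4, Taxon 6, and Taxon 9 show the derived state 'present' for Char. 1, supporting them as a clade.
Only Taxon 4, Taxon 5, Taxon 6, and Taxon 9 show the derived state 'present' for Char. 2, supporting them as a clade.
Char. 3: derived state 'absent' in Taxon 4 and Taxon 9 only — synapomorphy for {Taxon 4, Taxon 9}.
Most parsimonious ingroup topology: ((Taxon 5,((Taxon 4,Taxon 9),Taxon 6)),Taxon 7).
Changes per character on this tree: Char. 1: 1; Char. 2: 1; Char. 3: 1.
Total = 3.

3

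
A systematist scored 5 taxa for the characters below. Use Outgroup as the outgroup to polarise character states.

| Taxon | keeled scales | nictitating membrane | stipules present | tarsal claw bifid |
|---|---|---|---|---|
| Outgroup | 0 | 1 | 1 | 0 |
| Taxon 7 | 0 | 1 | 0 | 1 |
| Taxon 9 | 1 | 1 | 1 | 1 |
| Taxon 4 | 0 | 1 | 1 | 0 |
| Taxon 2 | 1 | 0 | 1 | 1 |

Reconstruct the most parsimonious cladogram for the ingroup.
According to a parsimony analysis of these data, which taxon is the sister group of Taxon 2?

Character polarity is set by the outgroup: the derived state is whichever differs from the outgroup's state, so for nictitating membrane, stipules present the derived state is '0', and for the remaining characters it is '1'.
Only Taxon 2 and Taxon 9 show the derived state '1' for keeled scales, supporting them as a clade.
nictitating membrane (derived state '0') is unique to Taxon 2 (autapomorphy; uninformative for grouping).
stipules present (derived state '0') is unique to Taxon 7 (autapomorphy; uninformative for grouping).
Only Taxon 2, Taxon 7, and Taxon 9 show the derived state '1' for tarsal claw bifid, supporting them as a clade.
Most parsimonious ingroup topology: ((Taxon 7,(Taxon 9,Taxon 2)),Taxon 4).
Taxon 2 and Taxon 9 form a cherry on this tree, so they are sister taxa.

Taxon 9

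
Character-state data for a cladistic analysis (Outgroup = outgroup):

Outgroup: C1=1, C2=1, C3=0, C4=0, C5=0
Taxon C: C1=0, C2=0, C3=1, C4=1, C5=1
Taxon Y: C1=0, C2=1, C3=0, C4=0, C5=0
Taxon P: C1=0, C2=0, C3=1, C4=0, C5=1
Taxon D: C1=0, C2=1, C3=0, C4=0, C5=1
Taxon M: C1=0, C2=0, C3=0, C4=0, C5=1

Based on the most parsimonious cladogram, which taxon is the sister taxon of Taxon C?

Taxon P

Character polarity is set by the outgroup: the derived state is whichever differs from the outgroup's state, so for C1, C2 the derived state is '0', and for the remaining characters it is '1'.
C1 (derived state '0') is shared by all ingroup taxa — unites the whole ingroup.
C2: derived state '0' in Taxon C, Taxon M, and Taxon P only — synapomorphy for {Taxon C, Taxon M, Taxon P}.
C3: derived state '1' in Taxon C and Taxon P only — synapomorphy for {Taxon C, Taxon P}.
C4 (derived state '1') is unique to Taxon C (autapomorphy; uninformative for grouping).
Only Taxon C, Taxon D, Taxon M, and Taxon P show the derived state '1' for C5, supporting them as a clade.
Most parsimonious ingroup topology: ((((Taxon C,Taxon P),Taxon M),Taxon D),Taxon Y).
Taxon C and Taxon P form a cherry on this tree, so they are sister taxa.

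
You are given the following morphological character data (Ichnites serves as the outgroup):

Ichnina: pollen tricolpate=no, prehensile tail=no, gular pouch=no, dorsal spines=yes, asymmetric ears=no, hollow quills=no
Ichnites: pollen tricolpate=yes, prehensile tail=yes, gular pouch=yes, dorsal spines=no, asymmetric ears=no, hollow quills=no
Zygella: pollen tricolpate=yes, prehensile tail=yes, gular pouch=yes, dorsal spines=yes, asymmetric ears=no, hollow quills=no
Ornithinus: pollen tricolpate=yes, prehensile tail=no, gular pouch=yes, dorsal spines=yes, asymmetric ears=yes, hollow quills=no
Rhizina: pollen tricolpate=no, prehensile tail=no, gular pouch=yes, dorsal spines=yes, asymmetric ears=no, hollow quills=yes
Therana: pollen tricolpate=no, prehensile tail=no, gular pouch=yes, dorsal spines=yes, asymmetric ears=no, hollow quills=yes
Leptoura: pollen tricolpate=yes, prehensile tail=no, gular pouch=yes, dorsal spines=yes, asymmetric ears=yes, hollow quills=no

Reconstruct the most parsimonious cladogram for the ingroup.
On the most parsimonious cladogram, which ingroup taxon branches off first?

Character polarity is set by the outgroup: the derived state is whichever differs from the outgroup's state, so for pollen tricolpate, prehensile tail, gular pouch the derived state is 'no', and for the remaining characters it is 'yes'.
Only Ichnina, Rhizina, and Therana show the derived state 'no' for pollen tricolpate, supporting them as a clade.
prehensile tail: derived state 'no' in Ichnina, Leptoura, Ornithinus, Rhizina, and Therana only — synapomorphy for {Ichnina, Leptoura, Ornithinus, Rhizina, Therana}.
gular pouch: derived state 'no' in Ichnina only — an autapomorphy, so it tells us nothing about relationships among taxa.
All ingroup taxa share the derived state 'yes' for dorsal spines; it defines the ingroup but does not resolve relationships within it.
asymmetric ears (derived state 'yes') is shared by Leptoura and Ornithinus — a synapomorphy uniting that clade.
hollow quills: derived state 'yes' in Rhizina and Therana only — synapomorphy for {Rhizina, Therana}.
Most parsimonious ingroup topology: ((((Therana,Rhizina),Ichnina),(Ornithinus,Leptoura)),Zygella).
Zygella is sister to the clade containing all other ingroup taxa, so it is the earliest-diverging (most basal) ingroup lineage.

Zygella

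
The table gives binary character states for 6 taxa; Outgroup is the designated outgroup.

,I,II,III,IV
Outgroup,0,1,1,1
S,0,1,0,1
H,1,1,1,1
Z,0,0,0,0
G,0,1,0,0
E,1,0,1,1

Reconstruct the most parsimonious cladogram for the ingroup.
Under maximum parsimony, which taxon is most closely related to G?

Character polarity is set by the outgroup: the derived state is whichever differs from the outgroup's state, so for II, III, IV the derived state is '0', and for the remaining characters it is '1'.
Only E and H show the derived state '1' for I, supporting them as a clade.
II (state '0') occurs in E and Z but conflicts with the nesting implied by the other characters — most parsimoniously interpreted as homoplasy.
Only G, S, and Z show the derived state '0' for III, supporting them as a clade.
Only G and Z show the derived state '0' for IV, supporting them as a clade.
Most parsimonious ingroup topology: ((S,(Z,G)),(H,E)).
G and Z form a cherry on this tree, so they are sister taxa.

Z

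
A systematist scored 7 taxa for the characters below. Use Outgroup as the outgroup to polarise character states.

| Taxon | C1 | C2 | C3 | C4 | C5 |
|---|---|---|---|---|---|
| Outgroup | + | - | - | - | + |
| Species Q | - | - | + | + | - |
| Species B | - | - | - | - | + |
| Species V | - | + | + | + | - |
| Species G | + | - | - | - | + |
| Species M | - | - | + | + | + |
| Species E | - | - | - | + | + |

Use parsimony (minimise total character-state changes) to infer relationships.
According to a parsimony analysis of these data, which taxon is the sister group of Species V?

Species Q

Character polarity is set by the outgroup: the derived state is whichever differs from the outgroup's state, so for C1, C5 the derived state is '-', and for the remaining characters it is '+'.
Only Species B, Species E, Species M, Species Q, and Species V show the derived state '-' for C1, supporting them as a clade.
C2: derived state '+' in Species V only — an autapomorphy, so it tells us nothing about relationships among taxa.
C3: derived state '+' in Species M, Species Q, and Species V only — synapomorphy for {Species M, Species Q, Species V}.
Only Species E, Species M, Species Q, and Species V show the derived state '+' for C4, supporting them as a clade.
Only Species Q and Species V show the derived state '-' for C5, supporting them as a clade.
Most parsimonious ingroup topology: (((((Species Q,Species V),Species M),Species E),Species B),Species G).
Species V and Species Q form a cherry on this tree, so they are sister taxa.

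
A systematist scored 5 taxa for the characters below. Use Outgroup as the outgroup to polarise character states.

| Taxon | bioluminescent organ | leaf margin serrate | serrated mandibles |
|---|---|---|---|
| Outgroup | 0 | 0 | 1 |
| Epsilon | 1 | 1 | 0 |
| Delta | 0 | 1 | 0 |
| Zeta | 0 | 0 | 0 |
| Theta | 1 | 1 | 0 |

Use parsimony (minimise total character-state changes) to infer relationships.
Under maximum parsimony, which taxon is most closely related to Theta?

Epsilon

Character polarity is set by the outgroup: the derived state is whichever differs from the outgroup's state, so for serrated mandibles the derived state is '0', and for the remaining characters it is '1'.
bioluminescent organ (derived state '1') is shared by Epsilon and Theta — a synapomorphy uniting that clade.
leaf margin serrate: derived state '1' in Delta, Epsilon, and Theta only — synapomorphy for {Delta, Epsilon, Theta}.
serrated mandibles (derived state '0') is shared by all ingroup taxa — unites the whole ingroup.
Most parsimonious ingroup topology: (((Epsilon,Theta),Delta),Zeta).
Theta and Epsilon form a cherry on this tree, so they are sister taxa.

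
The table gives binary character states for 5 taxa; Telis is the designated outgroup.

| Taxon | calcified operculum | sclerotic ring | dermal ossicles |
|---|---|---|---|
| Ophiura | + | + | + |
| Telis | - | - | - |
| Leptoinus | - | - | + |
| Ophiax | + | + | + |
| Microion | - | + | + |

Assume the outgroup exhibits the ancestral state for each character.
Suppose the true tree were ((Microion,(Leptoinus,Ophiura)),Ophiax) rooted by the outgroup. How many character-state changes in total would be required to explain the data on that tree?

Map each character onto ((Microion,(Leptoinus,Ophiura)),Ophiax) (rooted by Telis) and count the minimum state changes it requires (Fitch parsimony):
calcified operculum: 2; sclerotic ring: 2; dermal ossicles: 1.
Total tree length = 5.

5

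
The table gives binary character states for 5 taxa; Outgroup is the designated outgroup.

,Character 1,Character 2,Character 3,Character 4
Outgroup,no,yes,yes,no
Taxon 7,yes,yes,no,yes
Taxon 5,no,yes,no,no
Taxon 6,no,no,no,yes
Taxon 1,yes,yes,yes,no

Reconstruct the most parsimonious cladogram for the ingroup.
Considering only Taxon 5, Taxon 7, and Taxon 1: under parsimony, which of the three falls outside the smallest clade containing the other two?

Taxon 1

Character polarity is set by the outgroup: the derived state is whichever differs from the outgroup's state, so for Character 2, Character 3 the derived state is 'no', and for the remaining characters it is 'yes'.
Character 1 (state 'yes') occurs in Taxon 1 and Taxon 7 but conflicts with the nesting implied by the other characters — most parsimoniously interpreted as homoplasy.
Character 2: derived state 'no' in Taxon 6 only — an autapomorphy, so it tells us nothing about relationships among taxa.
Only Taxon 5, Taxon 6, and Taxon 7 show the derived state 'no' for Character 3, supporting them as a clade.
Character 4 (derived state 'yes') is shared by Taxon 6 and Taxon 7 — a synapomorphy uniting that clade.
Most parsimonious ingroup topology: (((Taxon 6,Taxon 7),Taxon 5),Taxon 1).
Taxon 7 and Taxon 5 share a more recent common ancestor with each other than either does with Taxon 1, so Taxon 1 is the least closely related of the three.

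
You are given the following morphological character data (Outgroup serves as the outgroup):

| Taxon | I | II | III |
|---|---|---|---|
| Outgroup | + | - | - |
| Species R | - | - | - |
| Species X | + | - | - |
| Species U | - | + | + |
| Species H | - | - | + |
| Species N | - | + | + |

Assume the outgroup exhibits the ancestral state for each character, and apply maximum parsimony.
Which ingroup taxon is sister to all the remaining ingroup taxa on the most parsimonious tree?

Character polarity is set by the outgroup: the derived state is whichever differs from the outgroup's state, so for I the derived state is '-', and for the remaining characters it is '+'.
I (derived state '-') is shared by Species H, Species N, Species R, and Species U — a synapomorphy uniting that clade.
II (derived state '+') is shared by Species N and Species U — a synapomorphy uniting that clade.
III (derived state '+') is shared by Species H, Species N, and Species U — a synapomorphy uniting that clade.
Most parsimonious ingroup topology: ((Species R,((Species U,Species N),Species H)),Species X).
Species X is sister to the clade containing all other ingroup taxa, so it is the earliest-diverging (most basal) ingroup lineage.

Species X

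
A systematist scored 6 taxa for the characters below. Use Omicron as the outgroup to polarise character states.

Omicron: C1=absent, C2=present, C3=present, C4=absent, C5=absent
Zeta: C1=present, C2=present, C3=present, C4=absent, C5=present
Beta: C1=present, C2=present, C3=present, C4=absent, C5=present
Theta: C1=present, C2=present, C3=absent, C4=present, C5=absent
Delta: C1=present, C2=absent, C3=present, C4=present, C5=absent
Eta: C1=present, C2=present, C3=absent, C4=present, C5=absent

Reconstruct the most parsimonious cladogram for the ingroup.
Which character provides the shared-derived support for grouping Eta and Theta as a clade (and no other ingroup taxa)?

Character polarity is set by the outgroup: the derived state is whichever differs from the outgroup's state, so for C2, C3 the derived state is 'absent', and for the remaining characters it is 'present'.
All ingroup taxa share the derived state 'present' for C1; it defines the ingroup but does not resolve relationships within it.
C2 (derived state 'absent') is unique to Delta (autapomorphy; uninformative for grouping).
C3: derived state 'absent' in Eta and Theta only — synapomorphy for {Eta, Theta}.
C4: derived state 'present' in Delta, Eta, and Theta only — synapomorphy for {Delta, Eta, Theta}.
Only Beta and Zeta show the derived state 'present' for C5, supporting them as a clade.
Most parsimonious ingroup topology: ((Zeta,Beta),((Theta,Eta),Delta)).
The clade {Eta, Theta} is supported by C3: its derived state 'absent' occurs in exactly those taxa and in no other taxon (including the outgroup).

C3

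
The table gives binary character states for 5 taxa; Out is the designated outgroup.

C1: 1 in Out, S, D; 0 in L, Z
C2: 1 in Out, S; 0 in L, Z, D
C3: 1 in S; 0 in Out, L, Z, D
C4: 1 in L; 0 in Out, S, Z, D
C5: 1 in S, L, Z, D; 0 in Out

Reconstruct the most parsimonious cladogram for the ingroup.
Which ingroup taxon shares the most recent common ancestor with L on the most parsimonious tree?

Character polarity is set by the outgroup: the derived state is whichever differs from the outgroup's state, so for C1, C2 the derived state is '0', and for the remaining characters it is '1'.
Only L and Z show the derived state '0' for C1, supporting them as a clade.
C2: derived state '0' in D, L, and Z only — synapomorphy for {D, L, Z}.
C3: derived state '1' in S only — an autapomorphy, so it tells us nothing about relationships among taxa.
C4: derived state '1' in L only — an autapomorphy, so it tells us nothing about relationships among taxa.
All ingroup taxa share the derived state '1' for C5; it defines the ingroup but does not resolve relationships within it.
Most parsimonious ingroup topology: (S,((L,Z),D)).
L and Z form a cherry on this tree, so they are sister taxa.

Z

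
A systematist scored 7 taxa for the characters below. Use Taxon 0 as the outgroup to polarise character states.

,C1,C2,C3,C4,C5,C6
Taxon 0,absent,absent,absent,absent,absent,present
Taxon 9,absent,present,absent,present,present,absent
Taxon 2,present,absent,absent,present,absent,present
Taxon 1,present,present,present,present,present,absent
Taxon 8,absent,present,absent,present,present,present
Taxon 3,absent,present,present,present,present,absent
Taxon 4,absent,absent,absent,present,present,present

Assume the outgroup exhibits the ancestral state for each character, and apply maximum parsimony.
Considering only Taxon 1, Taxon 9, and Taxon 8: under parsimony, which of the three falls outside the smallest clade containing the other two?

Character polarity is set by the outgroup: the derived state is whichever differs from the outgroup's state, so for C6 the derived state is 'absent', and for the remaining characters it is 'present'.
C1 (state 'present') occurs in Taxon 1 and Taxon 2 but conflicts with the nesting implied by the other characters — most parsimoniously interpreted as homoplasy.
C2: derived state 'present' in Taxon 1, Taxon 3, Taxon 8, and Taxon 9 only — synapomorphy for {Taxon 1, Taxon 3, Taxon 8, Taxon 9}.
C3 (derived state 'present') is shared by Taxon 1 and Taxon 3 — a synapomorphy uniting that clade.
All ingroup taxa share the derived state 'present' for C4; it defines the ingroup but does not resolve relationships within it.
C5 (derived state 'present') is shared by Taxon 1, Taxon 3, Taxon 4, Taxon 8, and Taxon 9 — a synapomorphy uniting that clade.
C6 (derived state 'absent') is shared by Taxon 1, Taxon 3, and Taxon 9 — a synapomorphy uniting that clade.
Most parsimonious ingroup topology: ((((Taxon 9,(Taxon 1,Taxon 3)),Taxon 8),Taxon 4),Taxon 2).
Taxon 1 and Taxon 9 share a more recent common ancestor with each other than either does with Taxon 8, so Taxon 8 is the least closely related of the three.

Taxon 8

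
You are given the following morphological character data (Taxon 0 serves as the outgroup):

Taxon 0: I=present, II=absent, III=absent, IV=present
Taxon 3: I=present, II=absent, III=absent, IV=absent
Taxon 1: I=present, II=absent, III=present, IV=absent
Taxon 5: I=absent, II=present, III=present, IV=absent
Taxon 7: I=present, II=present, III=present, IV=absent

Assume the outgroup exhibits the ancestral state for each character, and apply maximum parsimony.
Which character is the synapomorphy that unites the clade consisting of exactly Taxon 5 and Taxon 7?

II

Character polarity is set by the outgroup: the derived state is whichever differs from the outgroup's state, so for I, IV the derived state is 'absent', and for the remaining characters it is 'present'.
I (derived state 'absent') is unique to Taxon 5 (autapomorphy; uninformative for grouping).
Only Taxon 5 and Taxon 7 show the derived state 'present' for II, supporting them as a clade.
III (derived state 'present') is shared by Taxon 1, Taxon 5, and Taxon 7 — a synapomorphy uniting that clade.
All ingroup taxa share the derived state 'absent' for IV; it defines the ingroup but does not resolve relationships within it.
Most parsimonious ingroup topology: (Taxon 3,(Taxon 1,(Taxon 5,Taxon 7))).
The clade {Taxon 5, Taxon 7} is supported by II: its derived state 'present' occurs in exactly those taxa and in no other taxon (including the outgroup).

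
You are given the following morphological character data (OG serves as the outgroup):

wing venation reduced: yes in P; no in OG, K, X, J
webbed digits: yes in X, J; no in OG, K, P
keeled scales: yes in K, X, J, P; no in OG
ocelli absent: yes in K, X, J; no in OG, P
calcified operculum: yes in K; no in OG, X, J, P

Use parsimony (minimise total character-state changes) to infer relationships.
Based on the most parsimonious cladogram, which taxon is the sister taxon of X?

J

The outgroup has state 'no' for every character, so 'yes' is the derived state throughout.
wing venation reduced: derived state 'yes' in P only — an autapomorphy, so it tells us nothing about relationships among taxa.
Only J and X show the derived state 'yes' for webbed digits, supporting them as a clade.
keeled scales (derived state 'yes') is shared by all ingroup taxa — unites the whole ingroup.
ocelli absent (derived state 'yes') is shared by J, K, and X — a synapomorphy uniting that clade.
calcified operculum (derived state 'yes') is unique to K (autapomorphy; uninformative for grouping).
Most parsimonious ingroup topology: ((K,(X,J)),P).
X and J form a cherry on this tree, so they are sister taxa.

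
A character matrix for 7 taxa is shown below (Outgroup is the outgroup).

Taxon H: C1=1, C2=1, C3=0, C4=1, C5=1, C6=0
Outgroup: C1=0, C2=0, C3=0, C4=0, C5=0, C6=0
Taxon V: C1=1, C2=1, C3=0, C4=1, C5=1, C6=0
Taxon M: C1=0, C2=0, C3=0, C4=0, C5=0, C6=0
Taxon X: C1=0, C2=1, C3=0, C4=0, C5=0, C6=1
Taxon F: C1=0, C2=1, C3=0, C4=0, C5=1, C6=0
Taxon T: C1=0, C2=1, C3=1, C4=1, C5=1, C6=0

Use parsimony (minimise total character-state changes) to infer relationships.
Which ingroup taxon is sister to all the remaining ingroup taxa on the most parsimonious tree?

Taxon M

The outgroup has state '0' for every character, so '1' is the derived state throughout.
Only Taxon H and Taxon V show the derived state '1' for C1, supporting them as a clade.
C2 (derived state '1') is shared by Taxon F, Taxon H, Taxon T, Taxon V, and Taxon X — a synapomorphy uniting that clade.
C3 (derived state '1') is unique to Taxon T (autapomorphy; uninformative for grouping).
C4 (derived state '1') is shared by Taxon H, Taxon T, and Taxon V — a synapomorphy uniting that clade.
C5 (derived state '1') is shared by Taxon F, Taxon H, Taxon T, and Taxon V — a synapomorphy uniting that clade.
C6 (derived state '1') is unique to Taxon X (autapomorphy; uninformative for grouping).
Most parsimonious ingroup topology: (Taxon M,(Taxon X,(((Taxon H,Taxon V),Taxon T),Taxon F))).
Taxon M is sister to the clade containing all other ingroup taxa, so it is the earliest-diverging (most basal) ingroup lineage.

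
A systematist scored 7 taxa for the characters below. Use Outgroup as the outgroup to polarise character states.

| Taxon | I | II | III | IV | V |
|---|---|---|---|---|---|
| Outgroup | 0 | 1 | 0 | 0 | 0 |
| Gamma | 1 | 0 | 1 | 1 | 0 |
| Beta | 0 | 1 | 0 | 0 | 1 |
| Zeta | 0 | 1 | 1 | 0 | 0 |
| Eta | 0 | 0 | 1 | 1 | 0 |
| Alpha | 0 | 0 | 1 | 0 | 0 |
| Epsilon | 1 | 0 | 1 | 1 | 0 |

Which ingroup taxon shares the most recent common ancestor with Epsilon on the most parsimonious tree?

Character polarity is set by the outgroup: the derived state is whichever differs from the outgroup's state, so for II the derived state is '0', and for the remaining characters it is '1'.
Only Epsilon and Gamma show the derived state '1' for I, supporting them as a clade.
II (derived state '0') is shared by Alpha, Epsilon, Eta, and Gamma — a synapomorphy uniting that clade.
III: derived state '1' in Alpha, Epsilon, Eta, Gamma, and Zeta only — synapomorphy for {Alpha, Epsilon, Eta, Gamma, Zeta}.
Only Epsilon, Eta, and Gamma show the derived state '1' for IV, supporting them as a clade.
V (derived state '1') is unique to Beta (autapomorphy; uninformative for grouping).
Most parsimonious ingroup topology: (((((Gamma,Epsilon),Eta),Alpha),Zeta),Beta).
Epsilon and Gamma form a cherry on this tree, so they are sister taxa.

Gamma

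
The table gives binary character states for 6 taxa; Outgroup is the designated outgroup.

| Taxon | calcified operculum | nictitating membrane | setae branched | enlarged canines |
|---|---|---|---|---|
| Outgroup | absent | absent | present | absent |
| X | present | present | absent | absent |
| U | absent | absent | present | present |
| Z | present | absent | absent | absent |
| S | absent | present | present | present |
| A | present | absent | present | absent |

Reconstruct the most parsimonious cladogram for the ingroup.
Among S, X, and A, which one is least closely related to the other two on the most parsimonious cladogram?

S

Character polarity is set by the outgroup: the derived state is whichever differs from the outgroup's state, so for setae branched the derived state is 'absent', and for the remaining characters it is 'present'.
calcified operculum: derived state 'present' in A, X, and Z only — synapomorphy for {A, X, Z}.
nictitating membrane groups S and X, which is incompatible with the clades supported by the remaining characters; treating it as convergent (homoplasy) costs fewer steps than any alternative tree.
setae branched: derived state 'absent' in X and Z only — synapomorphy for {X, Z}.
enlarged canines: derived state 'present' in S and U only — synapomorphy for {S, U}.
Most parsimonious ingroup topology: (((X,Z),A),(U,S)).
X and A share a more recent common ancestor with each other than either does with S, so S is the least closely related of the three.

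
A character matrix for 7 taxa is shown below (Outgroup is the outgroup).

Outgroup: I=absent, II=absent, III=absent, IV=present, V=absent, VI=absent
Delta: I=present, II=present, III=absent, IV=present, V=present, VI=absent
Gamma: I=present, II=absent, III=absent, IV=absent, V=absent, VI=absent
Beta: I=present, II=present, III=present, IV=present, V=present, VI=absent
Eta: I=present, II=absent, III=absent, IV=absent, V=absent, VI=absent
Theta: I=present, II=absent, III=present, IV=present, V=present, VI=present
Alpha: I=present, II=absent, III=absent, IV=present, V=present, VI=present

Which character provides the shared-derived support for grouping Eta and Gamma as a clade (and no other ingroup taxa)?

Character polarity is set by the outgroup: the derived state is whichever differs from the outgroup's state, so for IV the derived state is 'absent', and for the remaining characters it is 'present'.
I (derived state 'present') is shared by all ingroup taxa — unites the whole ingroup.
II (derived state 'present') is shared by Beta and Delta — a synapomorphy uniting that clade.
III (state 'present') occurs in Beta and Theta but conflicts with the nesting implied by the other characters — most parsimoniously interpreted as homoplasy.
Only Eta and Gamma show the derived state 'absent' for IV, supporting them as a clade.
V: derived state 'present' in Alpha, Beta, Delta, and Theta only — synapomorphy for {Alpha, Beta, Delta, Theta}.
Only Alpha and Theta show the derived state 'present' for VI, supporting them as a clade.
Most parsimonious ingroup topology: (((Delta,Beta),(Theta,Alpha)),(Gamma,Eta)).
The clade {Eta, Gamma} is supported by IV: its derived state 'absent' occurs in exactly those taxa and in no other taxon (including the outgroup).

IV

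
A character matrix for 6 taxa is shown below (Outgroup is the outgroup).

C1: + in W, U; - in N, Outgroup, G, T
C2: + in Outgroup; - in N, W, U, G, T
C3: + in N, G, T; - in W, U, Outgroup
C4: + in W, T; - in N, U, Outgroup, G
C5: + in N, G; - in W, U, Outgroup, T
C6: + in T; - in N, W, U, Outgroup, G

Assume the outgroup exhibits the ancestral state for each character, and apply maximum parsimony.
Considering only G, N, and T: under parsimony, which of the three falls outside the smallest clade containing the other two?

T

Character polarity is set by the outgroup: the derived state is whichever differs from the outgroup's state, so for C2 the derived state is '-', and for the remaining characters it is '+'.
Only U and W show the derived state '+' for C1, supporting them as a clade.
C2 (derived state '-') is shared by all ingroup taxa — unites the whole ingroup.
C3: derived state '+' in G, N, and T only — synapomorphy for {G, N, T}.
C4 groups T and W, which is incompatible with the clades supported by the remaining characters; treating it as convergent (homoplasy) costs fewer steps than any alternative tree.
C5: derived state '+' in G and N only — synapomorphy for {G, N}.
C6: derived state '+' in T only — an autapomorphy, so it tells us nothing about relationships among taxa.
Most parsimonious ingroup topology: (((G,N),T),(W,U)).
G and N share a more recent common ancestor with each other than either does with T, so T is the least closely related of the three.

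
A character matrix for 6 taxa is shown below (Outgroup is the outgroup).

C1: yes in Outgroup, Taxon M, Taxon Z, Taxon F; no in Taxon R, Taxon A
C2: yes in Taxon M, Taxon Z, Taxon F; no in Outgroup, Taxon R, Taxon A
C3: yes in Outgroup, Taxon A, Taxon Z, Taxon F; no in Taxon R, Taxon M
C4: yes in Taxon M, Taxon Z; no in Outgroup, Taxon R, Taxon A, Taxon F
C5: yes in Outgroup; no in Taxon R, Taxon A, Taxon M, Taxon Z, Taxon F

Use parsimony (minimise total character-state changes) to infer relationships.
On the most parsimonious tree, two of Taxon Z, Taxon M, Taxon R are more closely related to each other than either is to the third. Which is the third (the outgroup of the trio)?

Taxon R

Character polarity is set by the outgroup: the derived state is whichever differs from the outgroup's state, so for C1, C3, C5 the derived state is 'no', and for the remaining characters it is 'yes'.
C1: derived state 'no' in Taxon A and Taxon R only — synapomorphy for {Taxon A, Taxon R}.
C2 (derived state 'yes') is shared by Taxon F, Taxon M, and Taxon Z — a synapomorphy uniting that clade.
C3 groups Taxon M and Taxon R, which is incompatible with the clades supported by the remaining characters; treating it as convergent (homoplasy) costs fewer steps than any alternative tree.
C4 (derived state 'yes') is shared by Taxon M and Taxon Z — a synapomorphy uniting that clade.
C5 (derived state 'no') is shared by all ingroup taxa — unites the whole ingroup.
Most parsimonious ingroup topology: ((Taxon R,Taxon A),((Taxon M,Taxon Z),Taxon F)).
Taxon Z and Taxon M share a more recent common ancestor with each other than either does with Taxon R, so Taxon R is the least closely related of the three.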